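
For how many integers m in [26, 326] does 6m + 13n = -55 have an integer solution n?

23

gcd(13, 6) = 1  (13 = 2*6 + 1, 6 = 6*1).
Back-substituting, 6*(-2) + 13*(1) = 1.
Scale by -55: particular solution (110, -55); reduce m mod 13: (6, -7).
General solution: m = 6 + 13t, n = -7 - 6t for integer t.
26 ≤ 6 + 13t ≤ 326 gives t ∈ [2, 24], which is 23 values.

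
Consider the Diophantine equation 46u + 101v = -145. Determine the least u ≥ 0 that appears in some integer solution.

21

gcd(101, 46):
  101 = 2*46 + 9
  46 = 5*9 + 1
  9 = 9*1
so gcd(101, 46) = 1.
1 divides -145, so solutions exist.
Back-substitute for Bézout coefficients:
  1 = 46 - 5*9
  ... = 46*(11) + 101*(-5)
Scale by -145/1 = -145: (u₀, v₀) = (-1595, 725).
General solution: u = -1595 + 101t, v = 725 - 46t for integer t.
u ≥ 0: smallest is -1595 mod 101 = 21 (at t = 16), with v = -11.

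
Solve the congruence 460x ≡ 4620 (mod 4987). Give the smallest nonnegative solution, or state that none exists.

gcd(4987, 460) = 1.
1 divides 4620, so solutions exist.
By Bézout, 460·(-683) + 4987·(63) = 1.
So 460·(-683) ≡ 1 (mod 4987); multiply by 4620: x ≡ -3155460 (mod 4987).
Smallest nonnegative: x = -3155460 mod 4987 = 1311.

1311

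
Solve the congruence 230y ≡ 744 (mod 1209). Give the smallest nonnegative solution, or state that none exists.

1023

gcd(1209, 230) = 1  (1209 = 5·230 + 59, 230 = 3·59 + 53, 59 = 1·53 + 6, 53 = 8·6 + 5, 6 = 1·5 + 1, 5 = 5·1).
1 divides 744, so solutions exist.
Back-substituting, 230·(-205) + 1209·(39) = 1.
So 230·(-205) ≡ 1 (mod 1209); multiply by 744: y ≡ -152520 (mod 1209).
Smallest nonnegative: y = -152520 mod 1209 = 1023.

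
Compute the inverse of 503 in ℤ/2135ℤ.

972

gcd(2135, 503) = 1.
By Bézout, 503×(972) + 2135×(-229) = 1.
So 503×972 ≡ 1 (mod 2135), and 972 mod 2135 = 972.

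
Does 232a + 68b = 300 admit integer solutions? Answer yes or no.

gcd(232, 68) = 4  (232 = 3*68 + 28, 68 = 2*28 + 12, 28 = 2*12 + 4, 12 = 3*4).
4 divides 300, so integer solutions exist.

yes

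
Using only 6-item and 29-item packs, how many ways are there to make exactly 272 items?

1

Need nonnegative integers with 6j + 29k = 272.
gcd(6, 29) = 1, and 6·(5) + 29·(-1) = 1.
So (j₀, k₀) = (1360, -272); general j = 1360 + 29t, k = -272 - 6t.
j ≥ 0 ⇒ t ≥ -46; k ≥ 0 ⇒ t ≤ -46. That's 1 value of t.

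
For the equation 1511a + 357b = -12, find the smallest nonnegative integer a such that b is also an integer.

159

gcd(1511, 357) = 1.
1 divides -12, so solutions exist.
By Bézout, 1511·(-43) + 357·(182) = 1.
Scale by -12/1 = -12: (a₀, b₀) = (516, -2184).
General solution: a = 516 + 357t, b = -2184 - 1511t for integer t.
a ≥ 0: smallest is 516 mod 357 = 159 (at t = -1), with b = -673.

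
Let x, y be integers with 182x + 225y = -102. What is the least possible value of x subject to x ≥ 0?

gcd(225, 182):
  225 = 1×182 + 43
  182 = 4×43 + 10
  43 = 4×10 + 3
  10 = 3×3 + 1
  3 = 3×1
so gcd(225, 182) = 1.
1 divides -102, so solutions exist.
Back-substitute for Bézout coefficients:
  1 = 10 - 3×3
  ... = 182×(68) + 225×(-55)
Scale by -102/1 = -102: (x₀, y₀) = (-6936, 5610).
General solution: x = -6936 + 225t, y = 5610 - 182t for integer t.
x ≥ 0: smallest is -6936 mod 225 = 39 (at t = 31), with y = -32.

39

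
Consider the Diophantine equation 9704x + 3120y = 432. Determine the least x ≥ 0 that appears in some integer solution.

228

gcd(9704, 3120):
  9704 = 3*3120 + 344
  3120 = 9*344 + 24
  344 = 14*24 + 8
  24 = 3*8
so gcd(9704, 3120) = 8.
8 divides 432, so solutions exist.
Back-substitute for Bézout coefficients:
  8 = 344 - 14*24
  ... = 9704*(127) + 3120*(-395)
Scale by 432/8 = 54: (x₀, y₀) = (6858, -21330).
General solution: x = 6858 + 390t, y = -21330 - 1213t for integer t.
x ≥ 0: smallest is 6858 mod 390 = 228 (at t = -17), with y = -709.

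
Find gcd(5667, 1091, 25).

1

gcd(5667, 1091):
  5667 = 5×1091 + 212
  1091 = 5×212 + 31
  212 = 6×31 + 26
  31 = 1×26 + 5
  26 = 5×5 + 1
  5 = 5×1
so gcd(5667, 1091) = 1.
gcd(1, 25) = 1.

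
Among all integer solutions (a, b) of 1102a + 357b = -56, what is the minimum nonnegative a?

217

gcd(1102, 357):
  1102 = 3×357 + 31
  357 = 11×31 + 16
  31 = 1×16 + 15
  16 = 1×15 + 1
  15 = 15×1
so gcd(1102, 357) = 1.
1 divides -56, so solutions exist.
Back-substitute for Bézout coefficients:
  1 = 16 - 1×15
  ... = 1102×(-23) + 357×(71)
Scale by -56/1 = -56: (a₀, b₀) = (1288, -3976).
General solution: a = 1288 + 357t, b = -3976 - 1102t for integer t.
a ≥ 0: smallest is 1288 mod 357 = 217 (at t = -3), with b = -670.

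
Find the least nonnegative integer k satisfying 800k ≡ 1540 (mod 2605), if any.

41

gcd(2605, 800) = 5  (2605 = 3×800 + 205, 800 = 3×205 + 185, 205 = 1×185 + 20, 185 = 9×20 + 5, 20 = 4×5).
5 divides 1540, so solutions exist.
Back-substituting, 800×(127) + 2605×(-39) = 5.
So 800×(127) ≡ 5 (mod 2605); multiply by 308: k ≡ 39116 (mod 521).
Smallest nonnegative: k = 39116 mod 521 = 41.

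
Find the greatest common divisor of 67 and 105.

1

gcd(105, 67):
  105 = 1·67 + 38
  67 = 1·38 + 29
  38 = 1·29 + 9
  29 = 3·9 + 2
  9 = 4·2 + 1
  2 = 2·1
so gcd(105, 67) = 1.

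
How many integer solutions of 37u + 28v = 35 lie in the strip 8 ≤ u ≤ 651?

23

gcd(37, 28):
  37 = 1·28 + 9
  28 = 3·9 + 1
  9 = 9·1
so gcd(37, 28) = 1.
Back-substitute for Bézout coefficients:
  1 = 28 - 3·9
  ... = 37·(-3) + 28·(4)
Scale by 35: particular solution (-105, 140); reduce u mod 28: (7, -8).
General solution: u = 7 + 28t, v = -8 - 37t for integer t.
8 ≤ 7 + 28t ≤ 651 gives t ∈ [1, 23], which is 23 values.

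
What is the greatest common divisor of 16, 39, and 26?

1

gcd(39, 16) = 1  (39 = 2·16 + 7, 16 = 2·7 + 2, 7 = 3·2 + 1, 2 = 2·1).
gcd(1, 26) = 1.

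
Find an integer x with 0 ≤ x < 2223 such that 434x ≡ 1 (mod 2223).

gcd(2223, 434) = 1.
By Bézout, 434·(671) + 2223·(-131) = 1.
So 434·671 ≡ 1 (mod 2223), and 671 mod 2223 = 671.

671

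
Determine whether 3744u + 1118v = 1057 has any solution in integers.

no

gcd(3744, 1118):
  3744 = 3·1118 + 390
  1118 = 2·390 + 338
  390 = 1·338 + 52
  338 = 6·52 + 26
  52 = 2·26
so gcd(3744, 1118) = 26.
26 does not divide 1057 (remainder 17), so no integer solutions.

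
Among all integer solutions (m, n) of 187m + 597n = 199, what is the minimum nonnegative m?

199

gcd(597, 187):
  597 = 3·187 + 36
  187 = 5·36 + 7
  36 = 5·7 + 1
  7 = 7·1
so gcd(597, 187) = 1.
1 divides 199, so solutions exist.
Back-substitute for Bézout coefficients:
  1 = 36 - 5·7
  ... = 187·(-83) + 597·(26)
Scale by 199/1 = 199: (m₀, n₀) = (-16517, 5174).
General solution: m = -16517 + 597t, n = 5174 - 187t for integer t.
m ≥ 0: smallest is -16517 mod 597 = 199 (at t = 28), with n = -62.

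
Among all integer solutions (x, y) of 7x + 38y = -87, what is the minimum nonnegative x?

gcd(38, 7) = 1.
1 divides -87, so solutions exist.
By Bézout, 7×(11) + 38×(-2) = 1.
Scale by -87/1 = -87: (x₀, y₀) = (-957, 174).
General solution: x = -957 + 38t, y = 174 - 7t for integer t.
x ≥ 0: smallest is -957 mod 38 = 31 (at t = 26), with y = -8.

31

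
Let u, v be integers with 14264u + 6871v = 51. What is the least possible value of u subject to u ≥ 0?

5489

gcd(14264, 6871):
  14264 = 2·6871 + 522
  6871 = 13·522 + 85
  522 = 6·85 + 12
  85 = 7·12 + 1
  12 = 12·1
so gcd(14264, 6871) = 1.
1 divides 51, so solutions exist.
Back-substitute for Bézout coefficients:
  1 = 85 - 7·12
  ... = 14264·(-566) + 6871·(1175)
Scale by 51/1 = 51: (u₀, v₀) = (-28866, 59925).
General solution: u = -28866 + 6871t, v = 59925 - 14264t for integer t.
u ≥ 0: smallest is -28866 mod 6871 = 5489 (at t = 5), with v = -11395.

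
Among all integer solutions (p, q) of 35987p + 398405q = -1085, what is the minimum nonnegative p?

gcd(398405, 35987):
  398405 = 11×35987 + 2548
  35987 = 14×2548 + 315
  2548 = 8×315 + 28
  315 = 11×28 + 7
  28 = 4×7
so gcd(398405, 35987) = 7.
7 divides -1085, so solutions exist.
Back-substitute for Bézout coefficients:
  7 = 315 - 11×28
  ... = 35987×(13916) + 398405×(-1257)
Scale by -1085/7 = -155: (p₀, q₀) = (-2156980, 194835).
General solution: p = -2156980 + 56915t, q = 194835 - 5141t for integer t.
p ≥ 0: smallest is -2156980 mod 56915 = 5790 (at t = 38), with q = -523.

5790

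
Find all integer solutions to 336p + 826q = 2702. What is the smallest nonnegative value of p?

gcd(826, 336) = 14.
14 divides 2702, so solutions exist.
By Bézout, 336·(-27) + 826·(11) = 14.
Scale by 2702/14 = 193: (p₀, q₀) = (-5211, 2123).
General solution: p = -5211 + 59t, q = 2123 - 24t for integer t.
p ≥ 0: smallest is -5211 mod 59 = 40 (at t = 89), with q = -13.

40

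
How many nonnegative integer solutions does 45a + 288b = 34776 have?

gcd(288, 45) = 9.
By Bézout, 45·(13) + 288·(-2) = 9.
One solution: (24, 117).
General: a = 24 + 32t, b = 117 - 5t.
a ≥ 0 ⇒ t ≥ 0; b ≥ 0 ⇒ t ≤ 23. So t ∈ [0, 23]: 24 solutions.

24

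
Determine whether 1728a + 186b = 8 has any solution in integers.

no

gcd(1728, 186) = 6  (1728 = 9·186 + 54, 186 = 3·54 + 24, 54 = 2·24 + 6, 24 = 4·6).
6 does not divide 8 (remainder 2), so no integer solutions.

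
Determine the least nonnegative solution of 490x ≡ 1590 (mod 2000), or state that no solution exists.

gcd(2000, 490):
  2000 = 4·490 + 40
  490 = 12·40 + 10
  40 = 4·10
so gcd(2000, 490) = 10.
10 divides 1590, so solutions exist.
Back-substitute for Bézout coefficients:
  10 = 490 - 12·40
  ... = 490·(49) + 2000·(-12)
So 490·(49) ≡ 10 (mod 2000); multiply by 159: x ≡ 7791 (mod 200).
Smallest nonnegative: x = 7791 mod 200 = 191.

191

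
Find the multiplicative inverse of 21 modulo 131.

gcd(131, 21) = 1  (131 = 6×21 + 5, 21 = 4×5 + 1, 5 = 5×1).
Back-substituting, 21×(25) + 131×(-4) = 1.
So 21×25 ≡ 1 (mod 131), and 25 mod 131 = 25.

25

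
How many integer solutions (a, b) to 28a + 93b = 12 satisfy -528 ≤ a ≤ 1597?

22

gcd(93, 28) = 1  (93 = 3×28 + 9, 28 = 3×9 + 1, 9 = 9×1).
Back-substituting, 28×(10) + 93×(-3) = 1.
Scale by 12: particular solution (120, -36); reduce a mod 93: (27, -8).
General solution: a = 27 + 93t, b = -8 - 28t for integer t.
-528 ≤ 27 + 93t ≤ 1597 gives t ∈ [-5, 16], which is 22 values.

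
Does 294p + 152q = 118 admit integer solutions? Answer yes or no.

gcd(294, 152) = 2.
2 divides 118, so integer solutions exist.

yes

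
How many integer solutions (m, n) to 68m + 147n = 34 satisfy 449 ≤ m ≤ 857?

gcd(147, 68) = 1  (147 = 2·68 + 11, 68 = 6·11 + 2, 11 = 5·2 + 1, 2 = 2·1).
Back-substituting, 68·(-67) + 147·(31) = 1.
Scale by 34: particular solution (-2278, 1054); reduce m mod 147: (74, -34).
General solution: m = 74 + 147t, n = -34 - 68t for integer t.
449 ≤ 74 + 147t ≤ 857 gives t ∈ [3, 5], which is 3 values.

3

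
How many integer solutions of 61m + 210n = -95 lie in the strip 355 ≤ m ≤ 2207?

gcd(210, 61) = 1.
By Bézout, 61*(31) + 210*(-9) = 1.
Particular solution: (205, -60).
General solution: m = 205 + 210t, n = -60 - 61t for integer t.
355 ≤ 205 + 210t ≤ 2207 gives t ∈ [1, 9], which is 9 values.

9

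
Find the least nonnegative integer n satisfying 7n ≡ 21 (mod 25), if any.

gcd(25, 7) = 1  (25 = 3×7 + 4, 7 = 1×4 + 3, 4 = 1×3 + 1, 3 = 3×1).
1 divides 21, so solutions exist.
Back-substituting, 7×(-7) + 25×(2) = 1.
So 7×(-7) ≡ 1 (mod 25); multiply by 21: n ≡ -147 (mod 25).
Smallest nonnegative: n = -147 mod 25 = 3.

3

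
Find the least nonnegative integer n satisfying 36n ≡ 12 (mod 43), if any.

29

gcd(43, 36):
  43 = 1*36 + 7
  36 = 5*7 + 1
  7 = 7*1
so gcd(43, 36) = 1.
1 divides 12, so solutions exist.
Back-substitute for Bézout coefficients:
  1 = 36 - 5*7
  ... = 36*(6) + 43*(-5)
So 36*(6) ≡ 1 (mod 43); multiply by 12: n ≡ 72 (mod 43).
Smallest nonnegative: n = 72 mod 43 = 29.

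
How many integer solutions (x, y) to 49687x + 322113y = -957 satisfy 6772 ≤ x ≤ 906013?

gcd(322113, 49687) = 11  (322113 = 6·49687 + 23991, 49687 = 2·23991 + 1705, 23991 = 14·1705 + 121, 1705 = 14·121 + 11, 121 = 11·11).
Back-substituting, 49687·(2645) + 322113·(-408) = 11.
Scale by -87: particular solution (-230115, 35496); reduce x mod 29283: (4149, -640).
General solution: x = 4149 + 29283t, y = -640 - 4517t for integer t.
6772 ≤ 4149 + 29283t ≤ 906013 gives t ∈ [1, 30], which is 30 values.

30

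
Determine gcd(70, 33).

gcd(70, 33):
  70 = 2*33 + 4
  33 = 8*4 + 1
  4 = 4*1
so gcd(70, 33) = 1.

1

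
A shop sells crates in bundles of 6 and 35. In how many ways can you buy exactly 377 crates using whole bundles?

2

Need nonnegative integers with 6j + 35k = 377.
gcd(6, 35) = 1, and 6·(6) + 35·(-1) = 1.
So (j₀, k₀) = (2262, -377); general j = 2262 + 35t, k = -377 - 6t.
j ≥ 0 ⇒ t ≥ -64; k ≥ 0 ⇒ t ≤ -63. That's 2 values of t.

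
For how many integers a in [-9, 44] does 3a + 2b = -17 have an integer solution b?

gcd(3, 2):
  3 = 1*2 + 1
  2 = 2*1
so gcd(3, 2) = 1.
Back-substitute for Bézout coefficients:
  1 = 3 - 1*2
  ... = 3*(1) + 2*(-1)
Scale by -17: particular solution (-17, 17); reduce a mod 2: (1, -10).
General solution: a = 1 + 2t, b = -10 - 3t for integer t.
-9 ≤ 1 + 2t ≤ 44 gives t ∈ [-5, 21], which is 27 values.

27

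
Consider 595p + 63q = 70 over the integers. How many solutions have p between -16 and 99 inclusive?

13

gcd(595, 63) = 7.
By Bézout, 595×(-2) + 63×(19) = 7.
Particular solution: (7, -65).
General solution: p = 7 + 9t, q = -65 - 85t for integer t.
-16 ≤ 7 + 9t ≤ 99 gives t ∈ [-2, 10], which is 13 values.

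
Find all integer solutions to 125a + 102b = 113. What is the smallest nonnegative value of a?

67

gcd(125, 102) = 1.
1 divides 113, so solutions exist.
By Bézout, 125·(-31) + 102·(38) = 1.
Scale by 113/1 = 113: (a₀, b₀) = (-3503, 4294).
General solution: a = -3503 + 102t, b = 4294 - 125t for integer t.
a ≥ 0: smallest is -3503 mod 102 = 67 (at t = 35), with b = -81.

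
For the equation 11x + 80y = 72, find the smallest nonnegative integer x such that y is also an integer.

72

gcd(80, 11):
  80 = 7*11 + 3
  11 = 3*3 + 2
  3 = 1*2 + 1
  2 = 2*1
so gcd(80, 11) = 1.
1 divides 72, so solutions exist.
Back-substitute for Bézout coefficients:
  1 = 3 - 1*2
  ... = 11*(-29) + 80*(4)
Scale by 72/1 = 72: (x₀, y₀) = (-2088, 288).
General solution: x = -2088 + 80t, y = 288 - 11t for integer t.
x ≥ 0: smallest is -2088 mod 80 = 72 (at t = 27), with y = -9.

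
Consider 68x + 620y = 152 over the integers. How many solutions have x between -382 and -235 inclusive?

1

gcd(620, 68):
  620 = 9×68 + 8
  68 = 8×8 + 4
  8 = 2×4
so gcd(620, 68) = 4.
Back-substitute for Bézout coefficients:
  4 = 68 - 8×8
  ... = 68×(73) + 620×(-8)
Scale by 38: particular solution (2774, -304); reduce x mod 155: (139, -15).
General solution: x = 139 + 155t, y = -15 - 17t for integer t.
-382 ≤ 139 + 155t ≤ -235 gives t ∈ [-3, -3], which is 1 value.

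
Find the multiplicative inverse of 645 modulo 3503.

315

gcd(3503, 645) = 1  (3503 = 5·645 + 278, 645 = 2·278 + 89, 278 = 3·89 + 11, 89 = 8·11 + 1, 11 = 11·1).
Back-substituting, 645·(315) + 3503·(-58) = 1.
So 645·315 ≡ 1 (mod 3503), and 315 mod 3503 = 315.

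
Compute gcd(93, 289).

gcd(289, 93):
  289 = 3·93 + 10
  93 = 9·10 + 3
  10 = 3·3 + 1
  3 = 3·1
so gcd(289, 93) = 1.

1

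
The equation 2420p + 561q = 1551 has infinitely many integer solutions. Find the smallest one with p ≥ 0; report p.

12

gcd(2420, 561) = 11  (2420 = 4·561 + 176, 561 = 3·176 + 33, 176 = 5·33 + 11, 33 = 3·11).
11 divides 1551, so solutions exist.
Back-substituting, 2420·(16) + 561·(-69) = 11.
Scale by 1551/11 = 141: (p₀, q₀) = (2256, -9729).
General solution: p = 2256 + 51t, q = -9729 - 220t for integer t.
p ≥ 0: smallest is 2256 mod 51 = 12 (at t = -44), with q = -49.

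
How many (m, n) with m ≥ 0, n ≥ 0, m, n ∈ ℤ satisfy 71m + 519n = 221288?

6

gcd(519, 71) = 1  (519 = 7*71 + 22, 71 = 3*22 + 5, 22 = 4*5 + 2, 5 = 2*2 + 1, 2 = 2*1).
Back-substituting, 71*(212) + 519*(-29) = 1.
Scale by 221288: one solution is (46913056, -6417352). Reduce m mod 519: (127, 409).
General: m = 127 + 519t, n = 409 - 71t.
m ≥ 0 ⇒ t ≥ 0; n ≥ 0 ⇒ t ≤ 5. So t ∈ [0, 5]: 6 solutions.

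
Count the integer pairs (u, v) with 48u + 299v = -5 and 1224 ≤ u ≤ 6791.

gcd(299, 48) = 1  (299 = 6·48 + 11, 48 = 4·11 + 4, 11 = 2·4 + 3, 4 = 1·3 + 1, 3 = 3·1).
Back-substituting, 48·(81) + 299·(-13) = 1.
Scale by -5: particular solution (-405, 65); reduce u mod 299: (193, -31).
General solution: u = 193 + 299t, v = -31 - 48t for integer t.
1224 ≤ 193 + 299t ≤ 6791 gives t ∈ [4, 22], which is 19 values.

19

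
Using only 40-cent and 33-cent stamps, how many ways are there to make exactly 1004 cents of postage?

1

Need nonnegative integers with 40j + 33k = 1004.
gcd(40, 33) = 1, and 40·(-14) + 33·(17) = 1.
So (j₀, k₀) = (-14056, 17068); general j = -14056 + 33t, k = 17068 - 40t.
j ≥ 0 ⇒ t ≥ 426; k ≥ 0 ⇒ t ≤ 426. That's 1 value of t.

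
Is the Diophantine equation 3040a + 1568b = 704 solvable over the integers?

yes

gcd(3040, 1568):
  3040 = 1×1568 + 1472
  1568 = 1×1472 + 96
  1472 = 15×96 + 32
  96 = 3×32
so gcd(3040, 1568) = 32.
32 divides 704, so integer solutions exist.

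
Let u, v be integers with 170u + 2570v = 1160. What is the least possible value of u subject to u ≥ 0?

gcd(2570, 170) = 10.
10 divides 1160, so solutions exist.
By Bézout, 170*(121) + 2570*(-8) = 10.
Scale by 1160/10 = 116: (u₀, v₀) = (14036, -928).
General solution: u = 14036 + 257t, v = -928 - 17t for integer t.
u ≥ 0: smallest is 14036 mod 257 = 158 (at t = -54), with v = -10.

158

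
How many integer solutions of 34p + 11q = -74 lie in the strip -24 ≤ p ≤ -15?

1

gcd(34, 11) = 1  (34 = 3*11 + 1, 11 = 11*1).
Back-substituting, 34*(1) + 11*(-3) = 1.
Scale by -74: particular solution (-74, 222); reduce p mod 11: (3, -16).
General solution: p = 3 + 11t, q = -16 - 34t for integer t.
-24 ≤ 3 + 11t ≤ -15 gives t ∈ [-2, -2], which is 1 value.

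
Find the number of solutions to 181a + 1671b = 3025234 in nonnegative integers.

gcd(1671, 181) = 1.
By Bézout, 181*(517) + 1671*(-56) = 1.
One solution: (4, 1810).
General: a = 4 + 1671t, b = 1810 - 181t.
a ≥ 0 ⇒ t ≥ 0; b ≥ 0 ⇒ t ≤ 10. So t ∈ [0, 10]: 11 solutions.

11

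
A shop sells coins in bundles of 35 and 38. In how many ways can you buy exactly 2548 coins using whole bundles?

2

Need nonnegative integers with 35j + 38k = 2548.
gcd(35, 38) = 1, and 35·(-13) + 38·(12) = 1.
So (j₀, k₀) = (-33124, 30576); general j = -33124 + 38t, k = 30576 - 35t.
j ≥ 0 ⇒ t ≥ 872; k ≥ 0 ⇒ t ≤ 873. That's 2 values of t.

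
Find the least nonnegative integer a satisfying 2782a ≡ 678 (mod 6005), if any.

2979

gcd(6005, 2782) = 1.
1 divides 678, so solutions exist.
By Bézout, 2782×(-1457) + 6005×(675) = 1.
So 2782×(-1457) ≡ 1 (mod 6005); multiply by 678: a ≡ -987846 (mod 6005).
Smallest nonnegative: a = -987846 mod 6005 = 2979.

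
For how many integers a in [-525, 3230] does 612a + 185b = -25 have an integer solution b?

gcd(612, 185) = 1.
By Bézout, 612·(13) + 185·(-43) = 1.
Particular solution: (45, -149).
General solution: a = 45 + 185t, b = -149 - 612t for integer t.
-525 ≤ 45 + 185t ≤ 3230 gives t ∈ [-3, 17], which is 21 values.

21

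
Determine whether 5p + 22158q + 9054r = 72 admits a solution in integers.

gcd(22158, 5) = 1  (22158 = 4431*5 + 3, 5 = 1*3 + 2, 3 = 1*2 + 1, 2 = 2*1).
gcd(1, 9054) = 1.
1 divides 72, so integer solutions exist.

yes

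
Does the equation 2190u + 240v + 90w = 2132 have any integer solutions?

gcd(2190, 240) = 30.
gcd(30, 90) = 30.
30 does not divide 2132 (remainder 2), so no integer solutions.

no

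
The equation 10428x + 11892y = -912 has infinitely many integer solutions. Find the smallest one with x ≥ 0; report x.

gcd(11892, 10428):
  11892 = 1·10428 + 1464
  10428 = 7·1464 + 180
  1464 = 8·180 + 24
  180 = 7·24 + 12
  24 = 2·12
so gcd(11892, 10428) = 12.
12 divides -912, so solutions exist.
Back-substitute for Bézout coefficients:
  12 = 180 - 7·24
  ... = 10428·(463) + 11892·(-406)
Scale by -912/12 = -76: (x₀, y₀) = (-35188, 30856).
General solution: x = -35188 + 991t, y = 30856 - 869t for integer t.
x ≥ 0: smallest is -35188 mod 991 = 488 (at t = 36), with y = -428.

488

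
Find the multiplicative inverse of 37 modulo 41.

gcd(41, 37):
  41 = 1·37 + 4
  37 = 9·4 + 1
  4 = 4·1
so gcd(41, 37) = 1.
Back-substitute for Bézout coefficients:
  1 = 37 - 9·4
  ... = 37·(10) + 41·(-9)
So 37·10 ≡ 1 (mod 41), and 10 mod 41 = 10.

10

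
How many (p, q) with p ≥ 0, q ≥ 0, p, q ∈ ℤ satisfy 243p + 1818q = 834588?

17

gcd(1818, 243) = 9.
By Bézout, 243·(15) + 1818·(-2) = 9.
One solution: (8, 458).
General: p = 8 + 202t, q = 458 - 27t.
p ≥ 0 ⇒ t ≥ 0; q ≥ 0 ⇒ t ≤ 16. So t ∈ [0, 16]: 17 solutions.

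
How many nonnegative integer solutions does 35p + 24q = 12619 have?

15

gcd(35, 24) = 1  (35 = 1·24 + 11, 24 = 2·11 + 2, 11 = 5·2 + 1, 2 = 2·1).
Back-substituting, 35·(11) + 24·(-16) = 1.
Scale by 12619: one solution is (138809, -201904). Reduce p mod 24: (17, 501).
General: p = 17 + 24t, q = 501 - 35t.
p ≥ 0 ⇒ t ≥ 0; q ≥ 0 ⇒ t ≤ 14. So t ∈ [0, 14]: 15 solutions.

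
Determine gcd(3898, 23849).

1

gcd(23849, 3898):
  23849 = 6×3898 + 461
  3898 = 8×461 + 210
  461 = 2×210 + 41
  210 = 5×41 + 5
  41 = 8×5 + 1
  5 = 5×1
so gcd(23849, 3898) = 1.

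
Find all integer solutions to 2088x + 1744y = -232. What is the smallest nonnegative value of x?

gcd(2088, 1744):
  2088 = 1*1744 + 344
  1744 = 5*344 + 24
  344 = 14*24 + 8
  24 = 3*8
so gcd(2088, 1744) = 8.
8 divides -232, so solutions exist.
Back-substitute for Bézout coefficients:
  8 = 344 - 14*24
  ... = 2088*(71) + 1744*(-85)
Scale by -232/8 = -29: (x₀, y₀) = (-2059, 2465).
General solution: x = -2059 + 218t, y = 2465 - 261t for integer t.
x ≥ 0: smallest is -2059 mod 218 = 121 (at t = 10), with y = -145.

121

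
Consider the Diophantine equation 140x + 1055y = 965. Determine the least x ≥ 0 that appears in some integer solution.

gcd(1055, 140):
  1055 = 7*140 + 75
  140 = 1*75 + 65
  75 = 1*65 + 10
  65 = 6*10 + 5
  10 = 2*5
so gcd(1055, 140) = 5.
5 divides 965, so solutions exist.
Back-substitute for Bézout coefficients:
  5 = 65 - 6*10
  ... = 140*(98) + 1055*(-13)
Scale by 965/5 = 193: (x₀, y₀) = (18914, -2509).
General solution: x = 18914 + 211t, y = -2509 - 28t for integer t.
x ≥ 0: smallest is 18914 mod 211 = 135 (at t = -89), with y = -17.

135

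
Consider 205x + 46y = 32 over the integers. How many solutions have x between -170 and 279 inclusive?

gcd(205, 46) = 1.
By Bézout, 205*(11) + 46*(-49) = 1.
Particular solution: (30, -133).
General solution: x = 30 + 46t, y = -133 - 205t for integer t.
-170 ≤ 30 + 46t ≤ 279 gives t ∈ [-4, 5], which is 10 values.

10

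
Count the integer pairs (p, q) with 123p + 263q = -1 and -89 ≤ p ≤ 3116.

gcd(263, 123) = 1  (263 = 2×123 + 17, 123 = 7×17 + 4, 17 = 4×4 + 1, 4 = 4×1).
Back-substituting, 123×(-62) + 263×(29) = 1.
Scale by -1: particular solution (62, -29); reduce p mod 263: (62, -29).
General solution: p = 62 + 263t, q = -29 - 123t for integer t.
-89 ≤ 62 + 263t ≤ 3116 gives t ∈ [0, 11], which is 12 values.

12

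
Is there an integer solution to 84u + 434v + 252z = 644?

yes

gcd(434, 84) = 14  (434 = 5×84 + 14, 84 = 6×14).
gcd(14, 252) = 14.
14 divides 644, so integer solutions exist.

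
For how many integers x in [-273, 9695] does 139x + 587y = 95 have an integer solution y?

17

gcd(587, 139) = 1  (587 = 4×139 + 31, 139 = 4×31 + 15, 31 = 2×15 + 1, 15 = 15×1).
Back-substituting, 139×(-38) + 587×(9) = 1.
Scale by 95: particular solution (-3610, 855); reduce x mod 587: (499, -118).
General solution: x = 499 + 587t, y = -118 - 139t for integer t.
-273 ≤ 499 + 587t ≤ 9695 gives t ∈ [-1, 15], which is 17 values.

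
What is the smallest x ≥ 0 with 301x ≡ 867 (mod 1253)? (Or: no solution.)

no solution

gcd(1253, 301) = 7.
7 does not divide 867, so the congruence has no solution.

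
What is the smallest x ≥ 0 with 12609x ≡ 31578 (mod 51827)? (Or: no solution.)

37168

gcd(51827, 12609) = 1.
1 divides 31578, so solutions exist.
By Bézout, 12609×(-6334) + 51827×(1541) = 1.
So 12609×(-6334) ≡ 1 (mod 51827); multiply by 31578: x ≡ -200015052 (mod 51827).
Smallest nonnegative: x = -200015052 mod 51827 = 37168.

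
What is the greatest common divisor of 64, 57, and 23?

1

gcd(64, 57) = 1  (64 = 1×57 + 7, 57 = 8×7 + 1, 7 = 7×1).
gcd(1, 23) = 1.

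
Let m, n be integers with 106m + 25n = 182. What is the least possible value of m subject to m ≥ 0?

22

gcd(106, 25):
  106 = 4*25 + 6
  25 = 4*6 + 1
  6 = 6*1
so gcd(106, 25) = 1.
1 divides 182, so solutions exist.
Back-substitute for Bézout coefficients:
  1 = 25 - 4*6
  ... = 106*(-4) + 25*(17)
Scale by 182/1 = 182: (m₀, n₀) = (-728, 3094).
General solution: m = -728 + 25t, n = 3094 - 106t for integer t.
m ≥ 0: smallest is -728 mod 25 = 22 (at t = 30), with n = -86.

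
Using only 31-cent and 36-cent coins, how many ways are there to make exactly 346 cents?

1

Need nonnegative integers with 31j + 36k = 346.
gcd(31, 36) = 1, and 31·(7) + 36·(-6) = 1.
So (j₀, k₀) = (2422, -2076); general j = 2422 + 36t, k = -2076 - 31t.
j ≥ 0 ⇒ t ≥ -67; k ≥ 0 ⇒ t ≤ -67. That's 1 value of t.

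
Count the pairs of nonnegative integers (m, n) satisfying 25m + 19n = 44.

gcd(25, 19) = 1  (25 = 1×19 + 6, 19 = 3×6 + 1, 6 = 6×1).
Back-substituting, 25×(-3) + 19×(4) = 1.
Scale by 44: one solution is (-132, 176). Reduce m mod 19: (1, 1).
General: m = 1 + 19t, n = 1 - 25t.
m ≥ 0 ⇒ t ≥ 0; n ≥ 0 ⇒ t ≤ 0. So t ∈ [0, 0]: 1 solution.

1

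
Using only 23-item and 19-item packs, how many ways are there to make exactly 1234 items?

3

Need nonnegative integers with 23j + 19k = 1234.
gcd(23, 19) = 1, and 23·(5) + 19·(-6) = 1.
So (j₀, k₀) = (6170, -7404); general j = 6170 + 19t, k = -7404 - 23t.
j ≥ 0 ⇒ t ≥ -324; k ≥ 0 ⇒ t ≤ -322. That's 3 values of t.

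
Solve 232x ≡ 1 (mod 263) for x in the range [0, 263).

gcd(263, 232) = 1  (263 = 1*232 + 31, 232 = 7*31 + 15, 31 = 2*15 + 1, 15 = 15*1).
Back-substituting, 232*(-17) + 263*(15) = 1.
So 232*-17 ≡ 1 (mod 263), and -17 mod 263 = 246.

246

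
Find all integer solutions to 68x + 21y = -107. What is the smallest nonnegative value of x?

gcd(68, 21) = 1  (68 = 3×21 + 5, 21 = 4×5 + 1, 5 = 5×1).
1 divides -107, so solutions exist.
Back-substituting, 68×(-4) + 21×(13) = 1.
Scale by -107/1 = -107: (x₀, y₀) = (428, -1391).
General solution: x = 428 + 21t, y = -1391 - 68t for integer t.
x ≥ 0: smallest is 428 mod 21 = 8 (at t = -20), with y = -31.

8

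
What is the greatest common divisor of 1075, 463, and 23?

1

gcd(1075, 463) = 1.
gcd(1, 23) = 1.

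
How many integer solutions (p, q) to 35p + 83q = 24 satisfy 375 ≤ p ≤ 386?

0

gcd(83, 35) = 1  (83 = 2*35 + 13, 35 = 2*13 + 9, 13 = 1*9 + 4, 9 = 2*4 + 1, 4 = 4*1).
Back-substituting, 35*(19) + 83*(-8) = 1.
Scale by 24: particular solution (456, -192); reduce p mod 83: (41, -17).
General solution: p = 41 + 83t, q = -17 - 35t for integer t.
375 ≤ 41 + 83t ≤ 386 gives t ∈ [5, 4], which is 0 values.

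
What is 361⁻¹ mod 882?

gcd(882, 361) = 1.
By Bézout, 361×(-215) + 882×(88) = 1.
So 361×-215 ≡ 1 (mod 882), and -215 mod 882 = 667.

667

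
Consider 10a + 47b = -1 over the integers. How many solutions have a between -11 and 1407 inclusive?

30

gcd(47, 10) = 1.
By Bézout, 10×(-14) + 47×(3) = 1.
Particular solution: (14, -3).
General solution: a = 14 + 47t, b = -3 - 10t for integer t.
-11 ≤ 14 + 47t ≤ 1407 gives t ∈ [0, 29], which is 30 values.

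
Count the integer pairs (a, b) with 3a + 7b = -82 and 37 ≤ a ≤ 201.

gcd(7, 3) = 1.
By Bézout, 3*(-2) + 7*(1) = 1.
Particular solution: (3, -13).
General solution: a = 3 + 7t, b = -13 - 3t for integer t.
37 ≤ 3 + 7t ≤ 201 gives t ∈ [5, 28], which is 24 values.

24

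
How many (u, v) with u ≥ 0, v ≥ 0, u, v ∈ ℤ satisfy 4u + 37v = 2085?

gcd(37, 4) = 1  (37 = 9·4 + 1, 4 = 4·1).
Back-substituting, 4·(-9) + 37·(1) = 1.
Scale by 2085: one solution is (-18765, 2085). Reduce u mod 37: (31, 53).
General: u = 31 + 37t, v = 53 - 4t.
u ≥ 0 ⇒ t ≥ 0; v ≥ 0 ⇒ t ≤ 13. So t ∈ [0, 13]: 14 solutions.

14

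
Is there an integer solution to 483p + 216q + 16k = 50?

yes

gcd(483, 216):
  483 = 2·216 + 51
  216 = 4·51 + 12
  51 = 4·12 + 3
  12 = 4·3
so gcd(483, 216) = 3.
gcd(3, 16) = 1.
1 divides 50, so integer solutions exist.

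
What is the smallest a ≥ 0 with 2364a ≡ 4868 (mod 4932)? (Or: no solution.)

gcd(4932, 2364):
  4932 = 2·2364 + 204
  2364 = 11·204 + 120
  204 = 1·120 + 84
  120 = 1·84 + 36
  84 = 2·36 + 12
  36 = 3·12
so gcd(4932, 2364) = 12.
12 does not divide 4868, so the congruence has no solution.

no solution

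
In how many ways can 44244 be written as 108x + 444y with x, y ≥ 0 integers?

11

gcd(444, 108) = 12  (444 = 4×108 + 12, 108 = 9×12).
Back-substituting, 108×(-4) + 444×(1) = 12.
Scale by 3687: one solution is (-14748, 3687). Reduce x mod 37: (15, 96).
General: x = 15 + 37t, y = 96 - 9t.
x ≥ 0 ⇒ t ≥ 0; y ≥ 0 ⇒ t ≤ 10. So t ∈ [0, 10]: 11 solutions.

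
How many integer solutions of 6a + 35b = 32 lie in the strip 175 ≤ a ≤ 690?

15

gcd(35, 6):
  35 = 5×6 + 5
  6 = 1×5 + 1
  5 = 5×1
so gcd(35, 6) = 1.
Back-substitute for Bézout coefficients:
  1 = 6 - 1×5
  ... = 6×(6) + 35×(-1)
Scale by 32: particular solution (192, -32); reduce a mod 35: (17, -2).
General solution: a = 17 + 35t, b = -2 - 6t for integer t.
175 ≤ 17 + 35t ≤ 690 gives t ∈ [5, 19], which is 15 values.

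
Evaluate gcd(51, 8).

gcd(51, 8):
  51 = 6*8 + 3
  8 = 2*3 + 2
  3 = 1*2 + 1
  2 = 2*1
so gcd(51, 8) = 1.

1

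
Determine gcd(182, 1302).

14

gcd(1302, 182) = 14  (1302 = 7·182 + 28, 182 = 6·28 + 14, 28 = 2·14).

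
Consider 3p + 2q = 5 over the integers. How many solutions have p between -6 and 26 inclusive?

gcd(3, 2):
  3 = 1·2 + 1
  2 = 2·1
so gcd(3, 2) = 1.
Back-substitute for Bézout coefficients:
  1 = 3 - 1·2
  ... = 3·(1) + 2·(-1)
Scale by 5: particular solution (5, -5); reduce p mod 2: (1, 1).
General solution: p = 1 + 2t, q = 1 - 3t for integer t.
-6 ≤ 1 + 2t ≤ 26 gives t ∈ [-3, 12], which is 16 values.

16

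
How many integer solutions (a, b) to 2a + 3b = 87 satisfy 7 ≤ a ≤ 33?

gcd(3, 2) = 1  (3 = 1·2 + 1, 2 = 2·1).
Back-substituting, 2·(-1) + 3·(1) = 1.
Scale by 87: particular solution (-87, 87); reduce a mod 3: (0, 29).
General solution: a = 0 + 3t, b = 29 - 2t for integer t.
7 ≤ 0 + 3t ≤ 33 gives t ∈ [3, 11], which is 9 values.

9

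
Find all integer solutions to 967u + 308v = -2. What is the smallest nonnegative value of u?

gcd(967, 308):
  967 = 3·308 + 43
  308 = 7·43 + 7
  43 = 6·7 + 1
  7 = 7·1
so gcd(967, 308) = 1.
1 divides -2, so solutions exist.
Back-substitute for Bézout coefficients:
  1 = 43 - 6·7
  ... = 967·(43) + 308·(-135)
Scale by -2/1 = -2: (u₀, v₀) = (-86, 270).
General solution: u = -86 + 308t, v = 270 - 967t for integer t.
u ≥ 0: smallest is -86 mod 308 = 222 (at t = 1), with v = -697.

222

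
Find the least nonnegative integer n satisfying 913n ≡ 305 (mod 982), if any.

gcd(982, 913) = 1  (982 = 1·913 + 69, 913 = 13·69 + 16, 69 = 4·16 + 5, 16 = 3·5 + 1, 5 = 5·1).
1 divides 305, so solutions exist.
Back-substituting, 913·(185) + 982·(-172) = 1.
So 913·(185) ≡ 1 (mod 982); multiply by 305: n ≡ 56425 (mod 982).
Smallest nonnegative: n = 56425 mod 982 = 451.

451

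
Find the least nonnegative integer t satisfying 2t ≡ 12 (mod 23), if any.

gcd(23, 2):
  23 = 11*2 + 1
  2 = 2*1
so gcd(23, 2) = 1.
1 divides 12, so solutions exist.
Back-substitute for Bézout coefficients:
  1 = 23 - 11*2
  ... = 2*(-11) + 23*(1)
So 2*(-11) ≡ 1 (mod 23); multiply by 12: t ≡ -132 (mod 23).
Smallest nonnegative: t = -132 mod 23 = 6.

6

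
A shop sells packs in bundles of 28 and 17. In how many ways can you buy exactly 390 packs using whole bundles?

1

Need nonnegative integers with 28j + 17k = 390.
gcd(28, 17) = 1, and 28·(-3) + 17·(5) = 1.
So (j₀, k₀) = (-1170, 1950); general j = -1170 + 17t, k = 1950 - 28t.
j ≥ 0 ⇒ t ≥ 69; k ≥ 0 ⇒ t ≤ 69. That's 1 value of t.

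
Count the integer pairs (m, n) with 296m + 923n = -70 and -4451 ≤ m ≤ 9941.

15

gcd(923, 296) = 1  (923 = 3×296 + 35, 296 = 8×35 + 16, 35 = 2×16 + 3, 16 = 5×3 + 1, 3 = 3×1).
Back-substituting, 296×(290) + 923×(-93) = 1.
Scale by -70: particular solution (-20300, 6510); reduce m mod 923: (6, -2).
General solution: m = 6 + 923t, n = -2 - 296t for integer t.
-4451 ≤ 6 + 923t ≤ 9941 gives t ∈ [-4, 10], which is 15 values.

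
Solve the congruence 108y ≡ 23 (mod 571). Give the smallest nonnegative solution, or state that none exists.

291

gcd(571, 108) = 1  (571 = 5×108 + 31, 108 = 3×31 + 15, 31 = 2×15 + 1, 15 = 15×1).
1 divides 23, so solutions exist.
Back-substituting, 108×(-37) + 571×(7) = 1.
So 108×(-37) ≡ 1 (mod 571); multiply by 23: y ≡ -851 (mod 571).
Smallest nonnegative: y = -851 mod 571 = 291.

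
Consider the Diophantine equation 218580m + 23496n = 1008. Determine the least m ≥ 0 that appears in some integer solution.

gcd(218580, 23496):
  218580 = 9×23496 + 7116
  23496 = 3×7116 + 2148
  7116 = 3×2148 + 672
  2148 = 3×672 + 132
  672 = 5×132 + 12
  132 = 11×12
so gcd(218580, 23496) = 12.
12 divides 1008, so solutions exist.
Back-substitute for Bézout coefficients:
  12 = 672 - 5×132
  ... = 218580×(175) + 23496×(-1628)
Scale by 1008/12 = 84: (m₀, n₀) = (14700, -136752).
General solution: m = 14700 + 1958t, n = -136752 - 18215t for integer t.
m ≥ 0: smallest is 14700 mod 1958 = 994 (at t = -7), with n = -9247.

994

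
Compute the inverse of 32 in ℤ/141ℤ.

119

gcd(141, 32) = 1.
By Bézout, 32*(-22) + 141*(5) = 1.
So 32*-22 ≡ 1 (mod 141), and -22 mod 141 = 119.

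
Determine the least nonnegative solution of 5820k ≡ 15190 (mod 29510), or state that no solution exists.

gcd(29510, 5820) = 10.
10 divides 15190, so solutions exist.
By Bézout, 5820·(-360) + 29510·(71) = 10.
So 5820·(-360) ≡ 10 (mod 29510); multiply by 1519: k ≡ -546840 (mod 2951).
Smallest nonnegative: k = -546840 mod 2951 = 2046.

2046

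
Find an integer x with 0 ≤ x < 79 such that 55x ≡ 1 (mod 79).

gcd(79, 55) = 1  (79 = 1*55 + 24, 55 = 2*24 + 7, 24 = 3*7 + 3, 7 = 2*3 + 1, 3 = 3*1).
Back-substituting, 55*(23) + 79*(-16) = 1.
So 55*23 ≡ 1 (mod 79), and 23 mod 79 = 23.

23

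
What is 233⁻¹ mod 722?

gcd(722, 233):
  722 = 3*233 + 23
  233 = 10*23 + 3
  23 = 7*3 + 2
  3 = 1*2 + 1
  2 = 2*1
so gcd(722, 233) = 1.
Back-substitute for Bézout coefficients:
  1 = 3 - 1*2
  ... = 233*(251) + 722*(-81)
So 233*251 ≡ 1 (mod 722), and 251 mod 722 = 251.

251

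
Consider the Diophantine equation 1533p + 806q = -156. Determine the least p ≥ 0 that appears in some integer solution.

104

gcd(1533, 806):
  1533 = 1·806 + 727
  806 = 1·727 + 79
  727 = 9·79 + 16
  79 = 4·16 + 15
  16 = 1·15 + 1
  15 = 15·1
so gcd(1533, 806) = 1.
1 divides -156, so solutions exist.
Back-substitute for Bézout coefficients:
  1 = 16 - 1·15
  ... = 1533·(51) + 806·(-97)
Scale by -156/1 = -156: (p₀, q₀) = (-7956, 15132).
General solution: p = -7956 + 806t, q = 15132 - 1533t for integer t.
p ≥ 0: smallest is -7956 mod 806 = 104 (at t = 10), with q = -198.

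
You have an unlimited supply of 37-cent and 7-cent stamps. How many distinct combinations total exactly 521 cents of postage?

2

Need nonnegative integers with 37j + 7k = 521.
gcd(37, 7) = 1, and 37·(-3) + 7·(16) = 1.
So (j₀, k₀) = (-1563, 8336); general j = -1563 + 7t, k = 8336 - 37t.
j ≥ 0 ⇒ t ≥ 224; k ≥ 0 ⇒ t ≤ 225. That's 2 values of t.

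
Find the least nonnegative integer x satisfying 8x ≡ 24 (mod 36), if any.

3

gcd(36, 8) = 4.
4 divides 24, so solutions exist.
By Bézout, 8×(-4) + 36×(1) = 4.
So 8×(-4) ≡ 4 (mod 36); multiply by 6: x ≡ -24 (mod 9).
Smallest nonnegative: x = -24 mod 9 = 3.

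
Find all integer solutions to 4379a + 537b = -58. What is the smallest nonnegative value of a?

64

gcd(4379, 537):
  4379 = 8·537 + 83
  537 = 6·83 + 39
  83 = 2·39 + 5
  39 = 7·5 + 4
  5 = 1·4 + 1
  4 = 4·1
so gcd(4379, 537) = 1.
1 divides -58, so solutions exist.
Back-substitute for Bézout coefficients:
  1 = 5 - 1·4
  ... = 4379·(110) + 537·(-897)
Scale by -58/1 = -58: (a₀, b₀) = (-6380, 52026).
General solution: a = -6380 + 537t, b = 52026 - 4379t for integer t.
a ≥ 0: smallest is -6380 mod 537 = 64 (at t = 12), with b = -522.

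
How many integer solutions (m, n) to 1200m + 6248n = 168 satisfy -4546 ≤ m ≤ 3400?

10

gcd(6248, 1200) = 8  (6248 = 5*1200 + 248, 1200 = 4*248 + 208, 248 = 1*208 + 40, 208 = 5*40 + 8, 40 = 5*8).
Back-substituting, 1200*(151) + 6248*(-29) = 8.
Scale by 21: particular solution (3171, -609); reduce m mod 781: (47, -9).
General solution: m = 47 + 781t, n = -9 - 150t for integer t.
-4546 ≤ 47 + 781t ≤ 3400 gives t ∈ [-5, 4], which is 10 values.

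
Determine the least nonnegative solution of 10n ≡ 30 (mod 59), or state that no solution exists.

3

gcd(59, 10) = 1.
1 divides 30, so solutions exist.
By Bézout, 10·(6) + 59·(-1) = 1.
So 10·(6) ≡ 1 (mod 59); multiply by 30: n ≡ 180 (mod 59).
Smallest nonnegative: n = 180 mod 59 = 3.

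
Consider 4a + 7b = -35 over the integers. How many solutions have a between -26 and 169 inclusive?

gcd(7, 4):
  7 = 1×4 + 3
  4 = 1×3 + 1
  3 = 3×1
so gcd(7, 4) = 1.
Back-substitute for Bézout coefficients:
  1 = 4 - 1×3
  ... = 4×(2) + 7×(-1)
Scale by -35: particular solution (-70, 35); reduce a mod 7: (0, -5).
General solution: a = 0 + 7t, b = -5 - 4t for integer t.
-26 ≤ 0 + 7t ≤ 169 gives t ∈ [-3, 24], which is 28 values.

28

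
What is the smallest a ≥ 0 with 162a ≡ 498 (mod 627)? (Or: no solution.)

65

gcd(627, 162):
  627 = 3·162 + 141
  162 = 1·141 + 21
  141 = 6·21 + 15
  21 = 1·15 + 6
  15 = 2·6 + 3
  6 = 2·3
so gcd(627, 162) = 3.
3 divides 498, so solutions exist.
Back-substitute for Bézout coefficients:
  3 = 15 - 2·6
  ... = 162·(-89) + 627·(23)
So 162·(-89) ≡ 3 (mod 627); multiply by 166: a ≡ -14774 (mod 209).
Smallest nonnegative: a = -14774 mod 209 = 65.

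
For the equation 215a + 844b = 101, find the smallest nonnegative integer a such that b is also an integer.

711

gcd(844, 215):
  844 = 3×215 + 199
  215 = 1×199 + 16
  199 = 12×16 + 7
  16 = 2×7 + 2
  7 = 3×2 + 1
  2 = 2×1
so gcd(844, 215) = 1.
1 divides 101, so solutions exist.
Back-substitute for Bézout coefficients:
  1 = 7 - 3×2
  ... = 215×(-369) + 844×(94)
Scale by 101/1 = 101: (a₀, b₀) = (-37269, 9494).
General solution: a = -37269 + 844t, b = 9494 - 215t for integer t.
a ≥ 0: smallest is -37269 mod 844 = 711 (at t = 45), with b = -181.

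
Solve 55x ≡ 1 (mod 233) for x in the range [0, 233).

161

gcd(233, 55) = 1.
By Bézout, 55*(-72) + 233*(17) = 1.
So 55*-72 ≡ 1 (mod 233), and -72 mod 233 = 161.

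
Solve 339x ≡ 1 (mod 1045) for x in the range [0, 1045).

gcd(1045, 339):
  1045 = 3×339 + 28
  339 = 12×28 + 3
  28 = 9×3 + 1
  3 = 3×1
so gcd(1045, 339) = 1.
Back-substitute for Bézout coefficients:
  1 = 28 - 9×3
  ... = 339×(-336) + 1045×(109)
So 339×-336 ≡ 1 (mod 1045), and -336 mod 1045 = 709.

709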